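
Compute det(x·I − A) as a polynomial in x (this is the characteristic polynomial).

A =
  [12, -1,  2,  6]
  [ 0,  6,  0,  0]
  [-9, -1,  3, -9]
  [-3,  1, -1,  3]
x^4 - 24*x^3 + 216*x^2 - 864*x + 1296

Expanding det(x·I − A) (e.g. by cofactor expansion or by noting that A is similar to its Jordan form J, which has the same characteristic polynomial as A) gives
  χ_A(x) = x^4 - 24*x^3 + 216*x^2 - 864*x + 1296
which factors as (x - 6)^4. The eigenvalues (with algebraic multiplicities) are λ = 6 with multiplicity 4.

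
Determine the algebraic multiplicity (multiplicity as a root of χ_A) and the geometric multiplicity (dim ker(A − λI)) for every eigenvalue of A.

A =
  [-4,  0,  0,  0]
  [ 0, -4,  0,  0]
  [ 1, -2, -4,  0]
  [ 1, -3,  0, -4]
λ = -4: alg = 4, geom = 2

Step 1 — factor the characteristic polynomial to read off the algebraic multiplicities:
  χ_A(x) = (x + 4)^4

Step 2 — compute geometric multiplicities via the rank-nullity identity g(λ) = n − rank(A − λI):
  rank(A − (-4)·I) = 2, so dim ker(A − (-4)·I) = n − 2 = 2

Summary:
  λ = -4: algebraic multiplicity = 4, geometric multiplicity = 2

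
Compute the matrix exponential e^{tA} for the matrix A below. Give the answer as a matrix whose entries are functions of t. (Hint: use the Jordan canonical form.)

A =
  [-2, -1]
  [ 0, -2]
e^{tA} =
  [exp(-2*t), -t*exp(-2*t)]
  [0, exp(-2*t)]

Strategy: write A = P · J · P⁻¹ where J is a Jordan canonical form, so e^{tA} = P · e^{tJ} · P⁻¹, and e^{tJ} can be computed block-by-block.

A has Jordan form
J =
  [-2,  1]
  [ 0, -2]
(up to reordering of blocks).

Per-block formulas:
  For a 2×2 Jordan block J_2(-2): exp(t · J_2(-2)) = e^(-2t)·(I + t·N), where N is the 2×2 nilpotent shift.

After assembling e^{tJ} and conjugating by P, we get:

e^{tA} =
  [exp(-2*t), -t*exp(-2*t)]
  [0, exp(-2*t)]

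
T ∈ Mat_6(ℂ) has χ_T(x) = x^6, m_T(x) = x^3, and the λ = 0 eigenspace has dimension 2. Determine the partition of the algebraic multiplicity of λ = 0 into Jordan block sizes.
Block sizes for λ = 0: [3, 3]

Step 1 — from the characteristic polynomial, algebraic multiplicity of λ = 0 is 6. From dim ker(T − (0)·I) = 2, there are exactly 2 Jordan blocks for λ = 0.
Step 2 — from the minimal polynomial, the factor (x − 0)^3 tells us the largest block for λ = 0 has size 3.
Step 3 — with total size 6, 2 blocks, and largest block 3, the block sizes (in nonincreasing order) are [3, 3].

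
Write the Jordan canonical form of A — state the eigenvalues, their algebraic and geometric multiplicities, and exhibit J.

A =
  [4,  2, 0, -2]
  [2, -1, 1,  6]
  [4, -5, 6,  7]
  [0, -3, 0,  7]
J_3(4) ⊕ J_1(4)

The characteristic polynomial is
  det(x·I − A) = x^4 - 16*x^3 + 96*x^2 - 256*x + 256 = (x - 4)^4

Eigenvalues and multiplicities (the geometric multiplicity of λ is n − rank(A − λI), which equals the number of Jordan blocks for λ):
  λ = 4: algebraic multiplicity = 4, geometric multiplicity = 2

Determining the block sizes for each eigenvalue:
  λ = 4: with am = 4 and gm = 2, the partition is not yet determined (e.g. several partitions of 4 into 2 parts exist). Let N = A − (4)·I. Computing rank(N^1) = 2, rank(N^2) = 1, rank(N^3) = 0; the number of blocks of size ≥ j is rank(N^{j−1}) − rank(N^j), giving [2, 1, 1]. So we have 1 block(s) of size 3, 1 block(s) of size 1 → block sizes [3, 1]

Assembling the blocks gives a Jordan form
J =
  [4, 1, 0, 0]
  [0, 4, 1, 0]
  [0, 0, 4, 0]
  [0, 0, 0, 4]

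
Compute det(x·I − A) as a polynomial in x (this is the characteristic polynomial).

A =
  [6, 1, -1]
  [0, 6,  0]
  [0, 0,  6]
x^3 - 18*x^2 + 108*x - 216

Expanding det(x·I − A) (e.g. by cofactor expansion or by noting that A is similar to its Jordan form J, which has the same characteristic polynomial as A) gives
  χ_A(x) = x^3 - 18*x^2 + 108*x - 216
which factors as (x - 6)^3. The eigenvalues (with algebraic multiplicities) are λ = 6 with multiplicity 3.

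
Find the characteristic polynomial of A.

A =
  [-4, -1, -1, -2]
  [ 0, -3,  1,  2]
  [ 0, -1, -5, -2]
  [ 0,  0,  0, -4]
x^4 + 16*x^3 + 96*x^2 + 256*x + 256

Expanding det(x·I − A) (e.g. by cofactor expansion or by noting that A is similar to its Jordan form J, which has the same characteristic polynomial as A) gives
  χ_A(x) = x^4 + 16*x^3 + 96*x^2 + 256*x + 256
which factors as (x + 4)^4. The eigenvalues (with algebraic multiplicities) are λ = -4 with multiplicity 4.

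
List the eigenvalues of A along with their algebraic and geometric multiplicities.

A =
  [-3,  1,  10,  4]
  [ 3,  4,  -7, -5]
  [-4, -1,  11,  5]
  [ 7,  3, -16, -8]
λ = -2: alg = 1, geom = 1; λ = 2: alg = 3, geom = 1

Step 1 — factor the characteristic polynomial to read off the algebraic multiplicities:
  χ_A(x) = (x - 2)^3*(x + 2)

Step 2 — compute geometric multiplicities via the rank-nullity identity g(λ) = n − rank(A − λI):
  rank(A − (-2)·I) = 3, so dim ker(A − (-2)·I) = n − 3 = 1
  rank(A − (2)·I) = 3, so dim ker(A − (2)·I) = n − 3 = 1

Summary:
  λ = -2: algebraic multiplicity = 1, geometric multiplicity = 1
  λ = 2: algebraic multiplicity = 3, geometric multiplicity = 1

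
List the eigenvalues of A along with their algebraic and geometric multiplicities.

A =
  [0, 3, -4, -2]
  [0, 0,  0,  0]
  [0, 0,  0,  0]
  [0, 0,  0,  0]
λ = 0: alg = 4, geom = 3

Step 1 — factor the characteristic polynomial to read off the algebraic multiplicities:
  χ_A(x) = x^4

Step 2 — compute geometric multiplicities via the rank-nullity identity g(λ) = n − rank(A − λI):
  rank(A − (0)·I) = 1, so dim ker(A − (0)·I) = n − 1 = 3

Summary:
  λ = 0: algebraic multiplicity = 4, geometric multiplicity = 3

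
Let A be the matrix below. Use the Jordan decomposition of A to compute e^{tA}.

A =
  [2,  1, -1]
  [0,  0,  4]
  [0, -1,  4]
e^{tA} =
  [exp(2*t), -t^2*exp(2*t)/2 + t*exp(2*t), t^2*exp(2*t) - t*exp(2*t)]
  [0, -2*t*exp(2*t) + exp(2*t), 4*t*exp(2*t)]
  [0, -t*exp(2*t), 2*t*exp(2*t) + exp(2*t)]

Strategy: write A = P · J · P⁻¹ where J is a Jordan canonical form, so e^{tA} = P · e^{tJ} · P⁻¹, and e^{tJ} can be computed block-by-block.

A has Jordan form
J =
  [2, 1, 0]
  [0, 2, 1]
  [0, 0, 2]
(up to reordering of blocks).

Per-block formulas:
  For a 3×3 Jordan block J_3(2): exp(t · J_3(2)) = e^(2t)·(I + t·N + (t^2/2)·N^2), where N is the 3×3 nilpotent shift.

After assembling e^{tJ} and conjugating by P, we get:

e^{tA} =
  [exp(2*t), -t^2*exp(2*t)/2 + t*exp(2*t), t^2*exp(2*t) - t*exp(2*t)]
  [0, -2*t*exp(2*t) + exp(2*t), 4*t*exp(2*t)]
  [0, -t*exp(2*t), 2*t*exp(2*t) + exp(2*t)]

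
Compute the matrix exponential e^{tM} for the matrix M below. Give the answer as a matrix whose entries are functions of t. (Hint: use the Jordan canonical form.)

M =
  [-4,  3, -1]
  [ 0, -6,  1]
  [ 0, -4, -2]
e^{tM} =
  [exp(-4*t), -t^2*exp(-4*t) + 3*t*exp(-4*t), t^2*exp(-4*t)/2 - t*exp(-4*t)]
  [0, -2*t*exp(-4*t) + exp(-4*t), t*exp(-4*t)]
  [0, -4*t*exp(-4*t), 2*t*exp(-4*t) + exp(-4*t)]

Strategy: write M = P · J · P⁻¹ where J is a Jordan canonical form, so e^{tM} = P · e^{tJ} · P⁻¹, and e^{tJ} can be computed block-by-block.

M has Jordan form
J =
  [-4,  1,  0]
  [ 0, -4,  1]
  [ 0,  0, -4]
(up to reordering of blocks).

Per-block formulas:
  For a 3×3 Jordan block J_3(-4): exp(t · J_3(-4)) = e^(-4t)·(I + t·N + (t^2/2)·N^2), where N is the 3×3 nilpotent shift.

After assembling e^{tJ} and conjugating by P, we get:

e^{tM} =
  [exp(-4*t), -t^2*exp(-4*t) + 3*t*exp(-4*t), t^2*exp(-4*t)/2 - t*exp(-4*t)]
  [0, -2*t*exp(-4*t) + exp(-4*t), t*exp(-4*t)]
  [0, -4*t*exp(-4*t), 2*t*exp(-4*t) + exp(-4*t)]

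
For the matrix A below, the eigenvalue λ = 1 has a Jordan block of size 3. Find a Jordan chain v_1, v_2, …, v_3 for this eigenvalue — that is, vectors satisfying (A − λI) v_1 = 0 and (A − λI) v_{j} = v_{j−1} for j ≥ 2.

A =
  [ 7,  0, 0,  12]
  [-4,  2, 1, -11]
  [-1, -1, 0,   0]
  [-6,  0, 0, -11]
A Jordan chain for λ = 1 of length 3:
v_1 = (0, 1, -1, 0)ᵀ
v_2 = (0, 3, -2, 0)ᵀ
v_3 = (2, 0, 0, -1)ᵀ

Let N = A − (1)·I. We want v_3 with N^3 v_3 = 0 but N^2 v_3 ≠ 0; then v_{j-1} := N · v_j for j = 3, …, 2.

Pick v_3 = (2, 0, 0, -1)ᵀ.
Then v_2 = N · v_3 = (0, 3, -2, 0)ᵀ.
Then v_1 = N · v_2 = (0, 1, -1, 0)ᵀ.

Sanity check: (A − (1)·I) v_1 = (0, 0, 0, 0)ᵀ = 0. ✓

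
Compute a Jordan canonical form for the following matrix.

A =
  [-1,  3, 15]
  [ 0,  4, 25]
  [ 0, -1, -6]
J_2(-1) ⊕ J_1(-1)

The characteristic polynomial is
  det(x·I − A) = x^3 + 3*x^2 + 3*x + 1 = (x + 1)^3

Eigenvalues and multiplicities (the geometric multiplicity of λ is n − rank(A − λI), which equals the number of Jordan blocks for λ):
  λ = -1: algebraic multiplicity = 3, geometric multiplicity = 2

Determining the block sizes for each eigenvalue:
  λ = -1: 2 blocks summing to 3 forces exactly one block of size 2 and the rest size 1 → block sizes [2, 1]

Assembling the blocks gives a Jordan form
J =
  [-1,  1,  0]
  [ 0, -1,  0]
  [ 0,  0, -1]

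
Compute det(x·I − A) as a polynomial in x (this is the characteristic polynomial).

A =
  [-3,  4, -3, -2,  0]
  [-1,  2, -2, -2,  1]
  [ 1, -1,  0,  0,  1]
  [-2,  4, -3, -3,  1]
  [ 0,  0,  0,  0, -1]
x^5 + 5*x^4 + 10*x^3 + 10*x^2 + 5*x + 1

Expanding det(x·I − A) (e.g. by cofactor expansion or by noting that A is similar to its Jordan form J, which has the same characteristic polynomial as A) gives
  χ_A(x) = x^5 + 5*x^4 + 10*x^3 + 10*x^2 + 5*x + 1
which factors as (x + 1)^5. The eigenvalues (with algebraic multiplicities) are λ = -1 with multiplicity 5.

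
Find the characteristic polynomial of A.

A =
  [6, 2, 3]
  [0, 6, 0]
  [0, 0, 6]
x^3 - 18*x^2 + 108*x - 216

Expanding det(x·I − A) (e.g. by cofactor expansion or by noting that A is similar to its Jordan form J, which has the same characteristic polynomial as A) gives
  χ_A(x) = x^3 - 18*x^2 + 108*x - 216
which factors as (x - 6)^3. The eigenvalues (with algebraic multiplicities) are λ = 6 with multiplicity 3.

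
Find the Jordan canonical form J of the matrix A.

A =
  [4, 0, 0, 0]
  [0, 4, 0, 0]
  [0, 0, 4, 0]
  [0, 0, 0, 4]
J_1(4) ⊕ J_1(4) ⊕ J_1(4) ⊕ J_1(4)

The characteristic polynomial is
  det(x·I − A) = x^4 - 16*x^3 + 96*x^2 - 256*x + 256 = (x - 4)^4

Eigenvalues and multiplicities (the geometric multiplicity of λ is n − rank(A − λI), which equals the number of Jordan blocks for λ):
  λ = 4: algebraic multiplicity = 4, geometric multiplicity = 4

Determining the block sizes for each eigenvalue:
  λ = 4: gm = am = 4, so every block has size 1 → block sizes [1, 1, 1, 1]

Assembling the blocks gives a Jordan form
J =
  [4, 0, 0, 0]
  [0, 4, 0, 0]
  [0, 0, 4, 0]
  [0, 0, 0, 4]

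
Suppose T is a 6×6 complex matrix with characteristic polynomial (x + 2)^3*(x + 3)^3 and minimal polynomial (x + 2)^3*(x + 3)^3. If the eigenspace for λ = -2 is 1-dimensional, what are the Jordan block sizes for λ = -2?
Block sizes for λ = -2: [3]

Step 1 — from the characteristic polynomial, algebraic multiplicity of λ = -2 is 3. From dim ker(T − (-2)·I) = 1, there are exactly 1 Jordan blocks for λ = -2.
Step 2 — from the minimal polynomial, the factor (x + 2)^3 tells us the largest block for λ = -2 has size 3.
Step 3 — with total size 3, 1 blocks, and largest block 3, the block sizes (in nonincreasing order) are [3].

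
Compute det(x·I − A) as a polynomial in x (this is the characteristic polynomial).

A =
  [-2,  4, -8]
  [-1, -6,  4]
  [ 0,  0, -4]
x^3 + 12*x^2 + 48*x + 64

Expanding det(x·I − A) (e.g. by cofactor expansion or by noting that A is similar to its Jordan form J, which has the same characteristic polynomial as A) gives
  χ_A(x) = x^3 + 12*x^2 + 48*x + 64
which factors as (x + 4)^3. The eigenvalues (with algebraic multiplicities) are λ = -4 with multiplicity 3.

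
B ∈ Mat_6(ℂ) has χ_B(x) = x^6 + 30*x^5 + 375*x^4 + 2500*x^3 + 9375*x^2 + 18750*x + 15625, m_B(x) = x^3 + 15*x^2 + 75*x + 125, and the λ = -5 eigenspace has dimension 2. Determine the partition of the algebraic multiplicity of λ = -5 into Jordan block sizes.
Block sizes for λ = -5: [3, 3]

Step 1 — from the characteristic polynomial, algebraic multiplicity of λ = -5 is 6. From dim ker(B − (-5)·I) = 2, there are exactly 2 Jordan blocks for λ = -5.
Step 2 — from the minimal polynomial, the factor (x + 5)^3 tells us the largest block for λ = -5 has size 3.
Step 3 — with total size 6, 2 blocks, and largest block 3, the block sizes (in nonincreasing order) are [3, 3].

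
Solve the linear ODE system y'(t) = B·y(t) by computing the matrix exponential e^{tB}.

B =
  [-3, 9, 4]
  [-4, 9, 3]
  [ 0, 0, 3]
e^{tB} =
  [-6*t*exp(3*t) + exp(3*t), 9*t*exp(3*t), 3*t^2*exp(3*t)/2 + 4*t*exp(3*t)]
  [-4*t*exp(3*t), 6*t*exp(3*t) + exp(3*t), t^2*exp(3*t) + 3*t*exp(3*t)]
  [0, 0, exp(3*t)]

Strategy: write B = P · J · P⁻¹ where J is a Jordan canonical form, so e^{tB} = P · e^{tJ} · P⁻¹, and e^{tJ} can be computed block-by-block.

B has Jordan form
J =
  [3, 1, 0]
  [0, 3, 1]
  [0, 0, 3]
(up to reordering of blocks).

Per-block formulas:
  For a 3×3 Jordan block J_3(3): exp(t · J_3(3)) = e^(3t)·(I + t·N + (t^2/2)·N^2), where N is the 3×3 nilpotent shift.

After assembling e^{tJ} and conjugating by P, we get:

e^{tB} =
  [-6*t*exp(3*t) + exp(3*t), 9*t*exp(3*t), 3*t^2*exp(3*t)/2 + 4*t*exp(3*t)]
  [-4*t*exp(3*t), 6*t*exp(3*t) + exp(3*t), t^2*exp(3*t) + 3*t*exp(3*t)]
  [0, 0, exp(3*t)]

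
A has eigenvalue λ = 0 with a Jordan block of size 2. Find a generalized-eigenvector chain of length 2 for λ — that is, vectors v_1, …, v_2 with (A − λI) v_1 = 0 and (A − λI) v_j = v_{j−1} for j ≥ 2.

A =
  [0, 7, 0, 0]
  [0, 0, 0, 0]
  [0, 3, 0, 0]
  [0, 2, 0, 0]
A Jordan chain for λ = 0 of length 2:
v_1 = (7, 0, 3, 2)ᵀ
v_2 = (0, 1, 0, 0)ᵀ

Let N = A − (0)·I. We want v_2 with N^2 v_2 = 0 but N^1 v_2 ≠ 0; then v_{j-1} := N · v_j for j = 2, …, 2.

Pick v_2 = (0, 1, 0, 0)ᵀ.
Then v_1 = N · v_2 = (7, 0, 3, 2)ᵀ.

Sanity check: (A − (0)·I) v_1 = (0, 0, 0, 0)ᵀ = 0. ✓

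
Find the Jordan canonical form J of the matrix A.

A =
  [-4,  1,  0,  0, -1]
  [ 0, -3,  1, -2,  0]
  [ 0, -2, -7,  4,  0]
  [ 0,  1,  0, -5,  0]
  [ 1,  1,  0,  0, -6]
J_3(-5) ⊕ J_2(-5)

The characteristic polynomial is
  det(x·I − A) = x^5 + 25*x^4 + 250*x^3 + 1250*x^2 + 3125*x + 3125 = (x + 5)^5

Eigenvalues and multiplicities (the geometric multiplicity of λ is n − rank(A − λI), which equals the number of Jordan blocks for λ):
  λ = -5: algebraic multiplicity = 5, geometric multiplicity = 2

Determining the block sizes for each eigenvalue:
  λ = -5: with am = 5 and gm = 2, the partition is not yet determined (e.g. several partitions of 5 into 2 parts exist). Let N = A − (-5)·I. Computing rank(N^1) = 3, rank(N^2) = 1, rank(N^3) = 0; the number of blocks of size ≥ j is rank(N^{j−1}) − rank(N^j), giving [2, 2, 1]. So we have 1 block(s) of size 3, 1 block(s) of size 2 → block sizes [3, 2]

Assembling the blocks gives a Jordan form
J =
  [-5,  1,  0,  0,  0]
  [ 0, -5,  1,  0,  0]
  [ 0,  0, -5,  0,  0]
  [ 0,  0,  0, -5,  1]
  [ 0,  0,  0,  0, -5]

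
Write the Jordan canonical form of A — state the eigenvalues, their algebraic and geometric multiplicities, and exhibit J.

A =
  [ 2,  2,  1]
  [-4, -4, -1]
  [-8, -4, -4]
J_2(-2) ⊕ J_1(-2)

The characteristic polynomial is
  det(x·I − A) = x^3 + 6*x^2 + 12*x + 8 = (x + 2)^3

Eigenvalues and multiplicities (the geometric multiplicity of λ is n − rank(A − λI), which equals the number of Jordan blocks for λ):
  λ = -2: algebraic multiplicity = 3, geometric multiplicity = 2

Determining the block sizes for each eigenvalue:
  λ = -2: 2 blocks summing to 3 forces exactly one block of size 2 and the rest size 1 → block sizes [2, 1]

Assembling the blocks gives a Jordan form
J =
  [-2,  1,  0]
  [ 0, -2,  0]
  [ 0,  0, -2]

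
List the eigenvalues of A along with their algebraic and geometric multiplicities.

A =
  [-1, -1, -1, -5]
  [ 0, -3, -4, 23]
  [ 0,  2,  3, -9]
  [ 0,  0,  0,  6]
λ = -1: alg = 2, geom = 1; λ = 1: alg = 1, geom = 1; λ = 6: alg = 1, geom = 1

Step 1 — factor the characteristic polynomial to read off the algebraic multiplicities:
  χ_A(x) = (x - 6)*(x - 1)*(x + 1)^2

Step 2 — compute geometric multiplicities via the rank-nullity identity g(λ) = n − rank(A − λI):
  rank(A − (-1)·I) = 3, so dim ker(A − (-1)·I) = n − 3 = 1
  rank(A − (1)·I) = 3, so dim ker(A − (1)·I) = n − 3 = 1
  rank(A − (6)·I) = 3, so dim ker(A − (6)·I) = n − 3 = 1

Summary:
  λ = -1: algebraic multiplicity = 2, geometric multiplicity = 1
  λ = 1: algebraic multiplicity = 1, geometric multiplicity = 1
  λ = 6: algebraic multiplicity = 1, geometric multiplicity = 1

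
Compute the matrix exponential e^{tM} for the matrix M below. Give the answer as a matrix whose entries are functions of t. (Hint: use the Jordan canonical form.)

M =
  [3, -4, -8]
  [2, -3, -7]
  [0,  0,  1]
e^{tM} =
  [2*exp(t) - exp(-t), -2*exp(t) + 2*exp(-t), -2*t*exp(t) - 3*exp(t) + 3*exp(-t)]
  [exp(t) - exp(-t), -exp(t) + 2*exp(-t), -t*exp(t) - 3*exp(t) + 3*exp(-t)]
  [0, 0, exp(t)]

Strategy: write M = P · J · P⁻¹ where J is a Jordan canonical form, so e^{tM} = P · e^{tJ} · P⁻¹, and e^{tJ} can be computed block-by-block.

M has Jordan form
J =
  [-1, 0, 0]
  [ 0, 1, 1]
  [ 0, 0, 1]
(up to reordering of blocks).

Per-block formulas:
  For a 1×1 block at λ = -1: exp(t · [-1]) = [e^(-1t)].
  For a 2×2 Jordan block J_2(1): exp(t · J_2(1)) = e^(1t)·(I + t·N), where N is the 2×2 nilpotent shift.

After assembling e^{tJ} and conjugating by P, we get:

e^{tM} =
  [2*exp(t) - exp(-t), -2*exp(t) + 2*exp(-t), -2*t*exp(t) - 3*exp(t) + 3*exp(-t)]
  [exp(t) - exp(-t), -exp(t) + 2*exp(-t), -t*exp(t) - 3*exp(t) + 3*exp(-t)]
  [0, 0, exp(t)]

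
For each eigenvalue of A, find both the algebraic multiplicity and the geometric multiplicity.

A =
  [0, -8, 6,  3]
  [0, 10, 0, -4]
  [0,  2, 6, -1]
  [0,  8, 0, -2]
λ = 0: alg = 1, geom = 1; λ = 2: alg = 1, geom = 1; λ = 6: alg = 2, geom = 1

Step 1 — factor the characteristic polynomial to read off the algebraic multiplicities:
  χ_A(x) = x*(x - 6)^2*(x - 2)

Step 2 — compute geometric multiplicities via the rank-nullity identity g(λ) = n − rank(A − λI):
  rank(A − (0)·I) = 3, so dim ker(A − (0)·I) = n − 3 = 1
  rank(A − (2)·I) = 3, so dim ker(A − (2)·I) = n − 3 = 1
  rank(A − (6)·I) = 3, so dim ker(A − (6)·I) = n − 3 = 1

Summary:
  λ = 0: algebraic multiplicity = 1, geometric multiplicity = 1
  λ = 2: algebraic multiplicity = 1, geometric multiplicity = 1
  λ = 6: algebraic multiplicity = 2, geometric multiplicity = 1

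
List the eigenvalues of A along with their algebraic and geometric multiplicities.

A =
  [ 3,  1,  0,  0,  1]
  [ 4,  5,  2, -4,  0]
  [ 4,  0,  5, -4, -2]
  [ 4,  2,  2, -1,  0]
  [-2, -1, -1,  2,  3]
λ = 3: alg = 5, geom = 3

Step 1 — factor the characteristic polynomial to read off the algebraic multiplicities:
  χ_A(x) = (x - 3)^5

Step 2 — compute geometric multiplicities via the rank-nullity identity g(λ) = n − rank(A − λI):
  rank(A − (3)·I) = 2, so dim ker(A − (3)·I) = n − 2 = 3

Summary:
  λ = 3: algebraic multiplicity = 5, geometric multiplicity = 3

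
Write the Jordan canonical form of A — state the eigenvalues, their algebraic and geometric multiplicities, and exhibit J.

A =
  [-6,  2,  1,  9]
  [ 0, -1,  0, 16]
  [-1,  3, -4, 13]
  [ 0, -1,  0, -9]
J_2(-5) ⊕ J_2(-5)

The characteristic polynomial is
  det(x·I − A) = x^4 + 20*x^3 + 150*x^2 + 500*x + 625 = (x + 5)^4

Eigenvalues and multiplicities (the geometric multiplicity of λ is n − rank(A − λI), which equals the number of Jordan blocks for λ):
  λ = -5: algebraic multiplicity = 4, geometric multiplicity = 2

Determining the block sizes for each eigenvalue:
  λ = -5: with am = 4 and gm = 2, the partition is not yet determined (e.g. several partitions of 4 into 2 parts exist). Let N = A − (-5)·I. Computing rank(N^1) = 2, rank(N^2) = 0; the number of blocks of size ≥ j is rank(N^{j−1}) − rank(N^j), giving [2, 2]. So we have 2 block(s) of size 2 → block sizes [2, 2]

Assembling the blocks gives a Jordan form
J =
  [-5,  1,  0,  0]
  [ 0, -5,  0,  0]
  [ 0,  0, -5,  1]
  [ 0,  0,  0, -5]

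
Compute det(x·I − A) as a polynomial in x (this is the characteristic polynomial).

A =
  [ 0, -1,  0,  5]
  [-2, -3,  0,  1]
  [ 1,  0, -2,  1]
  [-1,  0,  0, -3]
x^4 + 8*x^3 + 24*x^2 + 32*x + 16

Expanding det(x·I − A) (e.g. by cofactor expansion or by noting that A is similar to its Jordan form J, which has the same characteristic polynomial as A) gives
  χ_A(x) = x^4 + 8*x^3 + 24*x^2 + 32*x + 16
which factors as (x + 2)^4. The eigenvalues (with algebraic multiplicities) are λ = -2 with multiplicity 4.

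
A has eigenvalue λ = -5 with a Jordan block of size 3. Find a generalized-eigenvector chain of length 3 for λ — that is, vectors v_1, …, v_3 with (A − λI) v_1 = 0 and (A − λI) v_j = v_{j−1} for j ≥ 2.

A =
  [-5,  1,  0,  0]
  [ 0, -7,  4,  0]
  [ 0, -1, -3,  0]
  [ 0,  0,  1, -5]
A Jordan chain for λ = -5 of length 3:
v_1 = (-2, 0, 0, -1)ᵀ
v_2 = (1, -2, -1, 0)ᵀ
v_3 = (0, 1, 0, 0)ᵀ

Let N = A − (-5)·I. We want v_3 with N^3 v_3 = 0 but N^2 v_3 ≠ 0; then v_{j-1} := N · v_j for j = 3, …, 2.

Pick v_3 = (0, 1, 0, 0)ᵀ.
Then v_2 = N · v_3 = (1, -2, -1, 0)ᵀ.
Then v_1 = N · v_2 = (-2, 0, 0, -1)ᵀ.

Sanity check: (A − (-5)·I) v_1 = (0, 0, 0, 0)ᵀ = 0. ✓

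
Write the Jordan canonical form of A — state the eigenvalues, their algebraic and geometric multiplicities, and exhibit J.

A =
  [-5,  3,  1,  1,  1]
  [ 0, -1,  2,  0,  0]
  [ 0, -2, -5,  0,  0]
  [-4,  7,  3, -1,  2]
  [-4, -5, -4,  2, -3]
J_3(-3) ⊕ J_2(-3)

The characteristic polynomial is
  det(x·I − A) = x^5 + 15*x^4 + 90*x^3 + 270*x^2 + 405*x + 243 = (x + 3)^5

Eigenvalues and multiplicities (the geometric multiplicity of λ is n − rank(A − λI), which equals the number of Jordan blocks for λ):
  λ = -3: algebraic multiplicity = 5, geometric multiplicity = 2

Determining the block sizes for each eigenvalue:
  λ = -3: with am = 5 and gm = 2, the partition is not yet determined (e.g. several partitions of 5 into 2 parts exist). Let N = A − (-3)·I. Computing rank(N^1) = 3, rank(N^2) = 1, rank(N^3) = 0; the number of blocks of size ≥ j is rank(N^{j−1}) − rank(N^j), giving [2, 2, 1]. So we have 1 block(s) of size 3, 1 block(s) of size 2 → block sizes [3, 2]

Assembling the blocks gives a Jordan form
J =
  [-3,  1,  0,  0,  0]
  [ 0, -3,  1,  0,  0]
  [ 0,  0, -3,  0,  0]
  [ 0,  0,  0, -3,  1]
  [ 0,  0,  0,  0, -3]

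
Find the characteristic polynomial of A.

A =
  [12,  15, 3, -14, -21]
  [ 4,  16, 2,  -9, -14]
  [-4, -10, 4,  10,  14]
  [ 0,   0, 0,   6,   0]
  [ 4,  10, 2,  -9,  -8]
x^5 - 30*x^4 + 360*x^3 - 2160*x^2 + 6480*x - 7776

Expanding det(x·I − A) (e.g. by cofactor expansion or by noting that A is similar to its Jordan form J, which has the same characteristic polynomial as A) gives
  χ_A(x) = x^5 - 30*x^4 + 360*x^3 - 2160*x^2 + 6480*x - 7776
which factors as (x - 6)^5. The eigenvalues (with algebraic multiplicities) are λ = 6 with multiplicity 5.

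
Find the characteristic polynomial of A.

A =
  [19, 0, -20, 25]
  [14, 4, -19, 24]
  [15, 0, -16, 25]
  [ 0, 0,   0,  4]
x^4 - 11*x^3 + 36*x^2 - 16*x - 64

Expanding det(x·I − A) (e.g. by cofactor expansion or by noting that A is similar to its Jordan form J, which has the same characteristic polynomial as A) gives
  χ_A(x) = x^4 - 11*x^3 + 36*x^2 - 16*x - 64
which factors as (x - 4)^3*(x + 1). The eigenvalues (with algebraic multiplicities) are λ = -1 with multiplicity 1, λ = 4 with multiplicity 3.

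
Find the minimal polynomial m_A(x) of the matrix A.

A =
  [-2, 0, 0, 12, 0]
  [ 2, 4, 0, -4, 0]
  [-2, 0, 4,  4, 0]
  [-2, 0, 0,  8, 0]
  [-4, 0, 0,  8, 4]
x^2 - 6*x + 8

The characteristic polynomial is χ_A(x) = (x - 4)^4*(x - 2), so the eigenvalues are known. The minimal polynomial is
  m_A(x) = Π_λ (x − λ)^{k_λ}
where k_λ is the size of the *largest* Jordan block for λ (equivalently, the smallest k with (A − λI)^k v = 0 for every generalised eigenvector v of λ).

  λ = 2: largest Jordan block has size 1, contributing (x − 2)
  λ = 4: largest Jordan block has size 1, contributing (x − 4)

So m_A(x) = (x - 4)*(x - 2) = x^2 - 6*x + 8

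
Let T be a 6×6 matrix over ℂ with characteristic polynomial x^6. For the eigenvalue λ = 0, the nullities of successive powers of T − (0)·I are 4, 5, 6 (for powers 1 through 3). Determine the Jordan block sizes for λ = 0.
Block sizes for λ = 0: [3, 1, 1, 1]

From the dimensions of kernels of powers, the number of Jordan blocks of size at least j is d_j − d_{j−1} where d_j = dim ker(N^j) (with d_0 = 0). Computing the differences gives [4, 1, 1].
The number of blocks of size exactly k is (#blocks of size ≥ k) − (#blocks of size ≥ k + 1), so the partition is: 3 block(s) of size 1, 1 block(s) of size 3.
In nonincreasing order the block sizes are [3, 1, 1, 1].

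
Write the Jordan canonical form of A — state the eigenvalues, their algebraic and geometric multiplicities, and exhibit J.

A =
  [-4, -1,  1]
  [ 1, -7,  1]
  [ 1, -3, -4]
J_3(-5)

The characteristic polynomial is
  det(x·I − A) = x^3 + 15*x^2 + 75*x + 125 = (x + 5)^3

Eigenvalues and multiplicities (the geometric multiplicity of λ is n − rank(A − λI), which equals the number of Jordan blocks for λ):
  λ = -5: algebraic multiplicity = 3, geometric multiplicity = 1

Determining the block sizes for each eigenvalue:
  λ = -5: one block (gm = 1), so the single block has size am = 3 → block sizes [3]

Assembling the blocks gives a Jordan form
J =
  [-5,  1,  0]
  [ 0, -5,  1]
  [ 0,  0, -5]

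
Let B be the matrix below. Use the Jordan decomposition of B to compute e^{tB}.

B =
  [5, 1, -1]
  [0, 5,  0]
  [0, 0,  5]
e^{tB} =
  [exp(5*t), t*exp(5*t), -t*exp(5*t)]
  [0, exp(5*t), 0]
  [0, 0, exp(5*t)]

Strategy: write B = P · J · P⁻¹ where J is a Jordan canonical form, so e^{tB} = P · e^{tJ} · P⁻¹, and e^{tJ} can be computed block-by-block.

B has Jordan form
J =
  [5, 1, 0]
  [0, 5, 0]
  [0, 0, 5]
(up to reordering of blocks).

Per-block formulas:
  For a 2×2 Jordan block J_2(5): exp(t · J_2(5)) = e^(5t)·(I + t·N), where N is the 2×2 nilpotent shift.
  For a 1×1 block at λ = 5: exp(t · [5]) = [e^(5t)].

After assembling e^{tJ} and conjugating by P, we get:

e^{tB} =
  [exp(5*t), t*exp(5*t), -t*exp(5*t)]
  [0, exp(5*t), 0]
  [0, 0, exp(5*t)]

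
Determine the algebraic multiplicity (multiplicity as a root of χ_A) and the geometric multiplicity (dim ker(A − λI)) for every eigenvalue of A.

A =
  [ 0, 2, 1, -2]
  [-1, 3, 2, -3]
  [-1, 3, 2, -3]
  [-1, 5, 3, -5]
λ = 0: alg = 4, geom = 2

Step 1 — factor the characteristic polynomial to read off the algebraic multiplicities:
  χ_A(x) = x^4

Step 2 — compute geometric multiplicities via the rank-nullity identity g(λ) = n − rank(A − λI):
  rank(A − (0)·I) = 2, so dim ker(A − (0)·I) = n − 2 = 2

Summary:
  λ = 0: algebraic multiplicity = 4, geometric multiplicity = 2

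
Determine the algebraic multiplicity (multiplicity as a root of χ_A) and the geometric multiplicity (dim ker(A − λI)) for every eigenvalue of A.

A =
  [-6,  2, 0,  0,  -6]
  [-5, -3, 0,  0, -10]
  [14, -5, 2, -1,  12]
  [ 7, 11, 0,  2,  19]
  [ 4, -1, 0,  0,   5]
λ = -3: alg = 2, geom = 1; λ = 2: alg = 3, geom = 1

Step 1 — factor the characteristic polynomial to read off the algebraic multiplicities:
  χ_A(x) = (x - 2)^3*(x + 3)^2

Step 2 — compute geometric multiplicities via the rank-nullity identity g(λ) = n − rank(A − λI):
  rank(A − (-3)·I) = 4, so dim ker(A − (-3)·I) = n − 4 = 1
  rank(A − (2)·I) = 4, so dim ker(A − (2)·I) = n − 4 = 1

Summary:
  λ = -3: algebraic multiplicity = 2, geometric multiplicity = 1
  λ = 2: algebraic multiplicity = 3, geometric multiplicity = 1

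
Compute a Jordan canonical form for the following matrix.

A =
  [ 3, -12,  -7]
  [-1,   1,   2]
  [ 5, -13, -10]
J_3(-2)

The characteristic polynomial is
  det(x·I − A) = x^3 + 6*x^2 + 12*x + 8 = (x + 2)^3

Eigenvalues and multiplicities (the geometric multiplicity of λ is n − rank(A − λI), which equals the number of Jordan blocks for λ):
  λ = -2: algebraic multiplicity = 3, geometric multiplicity = 1

Determining the block sizes for each eigenvalue:
  λ = -2: one block (gm = 1), so the single block has size am = 3 → block sizes [3]

Assembling the blocks gives a Jordan form
J =
  [-2,  1,  0]
  [ 0, -2,  1]
  [ 0,  0, -2]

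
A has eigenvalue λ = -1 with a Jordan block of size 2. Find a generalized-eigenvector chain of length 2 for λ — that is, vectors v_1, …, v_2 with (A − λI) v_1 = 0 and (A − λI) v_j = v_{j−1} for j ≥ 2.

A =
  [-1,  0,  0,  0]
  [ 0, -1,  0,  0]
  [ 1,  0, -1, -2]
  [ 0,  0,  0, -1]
A Jordan chain for λ = -1 of length 2:
v_1 = (0, 0, 1, 0)ᵀ
v_2 = (1, 0, 0, 0)ᵀ

Let N = A − (-1)·I. We want v_2 with N^2 v_2 = 0 but N^1 v_2 ≠ 0; then v_{j-1} := N · v_j for j = 2, …, 2.

Pick v_2 = (1, 0, 0, 0)ᵀ.
Then v_1 = N · v_2 = (0, 0, 1, 0)ᵀ.

Sanity check: (A − (-1)·I) v_1 = (0, 0, 0, 0)ᵀ = 0. ✓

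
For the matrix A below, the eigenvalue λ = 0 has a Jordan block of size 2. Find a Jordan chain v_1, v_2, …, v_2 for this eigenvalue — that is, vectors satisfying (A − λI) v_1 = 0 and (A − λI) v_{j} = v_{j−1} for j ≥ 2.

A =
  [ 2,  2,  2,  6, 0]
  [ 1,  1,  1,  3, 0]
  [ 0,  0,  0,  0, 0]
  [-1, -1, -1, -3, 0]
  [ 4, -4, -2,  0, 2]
A Jordan chain for λ = 0 of length 2:
v_1 = (8, 4, 0, -4, -8)ᵀ
v_2 = (1, 3, 0, 0, 0)ᵀ

Let N = A − (0)·I. We want v_2 with N^2 v_2 = 0 but N^1 v_2 ≠ 0; then v_{j-1} := N · v_j for j = 2, …, 2.

Pick v_2 = (1, 3, 0, 0, 0)ᵀ.
Then v_1 = N · v_2 = (8, 4, 0, -4, -8)ᵀ.

Sanity check: (A − (0)·I) v_1 = (0, 0, 0, 0, 0)ᵀ = 0. ✓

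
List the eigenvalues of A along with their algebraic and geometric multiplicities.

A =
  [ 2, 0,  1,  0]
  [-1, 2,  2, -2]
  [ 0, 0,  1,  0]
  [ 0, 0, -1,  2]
λ = 1: alg = 1, geom = 1; λ = 2: alg = 3, geom = 2

Step 1 — factor the characteristic polynomial to read off the algebraic multiplicities:
  χ_A(x) = (x - 2)^3*(x - 1)

Step 2 — compute geometric multiplicities via the rank-nullity identity g(λ) = n − rank(A − λI):
  rank(A − (1)·I) = 3, so dim ker(A − (1)·I) = n − 3 = 1
  rank(A − (2)·I) = 2, so dim ker(A − (2)·I) = n − 2 = 2

Summary:
  λ = 1: algebraic multiplicity = 1, geometric multiplicity = 1
  λ = 2: algebraic multiplicity = 3, geometric multiplicity = 2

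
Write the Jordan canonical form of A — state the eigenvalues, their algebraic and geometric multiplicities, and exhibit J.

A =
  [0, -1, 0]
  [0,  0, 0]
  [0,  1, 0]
J_2(0) ⊕ J_1(0)

The characteristic polynomial is
  det(x·I − A) = x^3

Eigenvalues and multiplicities (the geometric multiplicity of λ is n − rank(A − λI), which equals the number of Jordan blocks for λ):
  λ = 0: algebraic multiplicity = 3, geometric multiplicity = 2

Determining the block sizes for each eigenvalue:
  λ = 0: 2 blocks summing to 3 forces exactly one block of size 2 and the rest size 1 → block sizes [2, 1]

Assembling the blocks gives a Jordan form
J =
  [0, 1, 0]
  [0, 0, 0]
  [0, 0, 0]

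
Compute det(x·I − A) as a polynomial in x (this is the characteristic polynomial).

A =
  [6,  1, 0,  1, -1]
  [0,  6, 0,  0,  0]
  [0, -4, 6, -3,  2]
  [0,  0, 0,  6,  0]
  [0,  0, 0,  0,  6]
x^5 - 30*x^4 + 360*x^3 - 2160*x^2 + 6480*x - 7776

Expanding det(x·I − A) (e.g. by cofactor expansion or by noting that A is similar to its Jordan form J, which has the same characteristic polynomial as A) gives
  χ_A(x) = x^5 - 30*x^4 + 360*x^3 - 2160*x^2 + 6480*x - 7776
which factors as (x - 6)^5. The eigenvalues (with algebraic multiplicities) are λ = 6 with multiplicity 5.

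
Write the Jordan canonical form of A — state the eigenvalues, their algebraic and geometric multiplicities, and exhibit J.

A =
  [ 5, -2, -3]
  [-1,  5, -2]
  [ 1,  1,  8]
J_3(6)

The characteristic polynomial is
  det(x·I − A) = x^3 - 18*x^2 + 108*x - 216 = (x - 6)^3

Eigenvalues and multiplicities (the geometric multiplicity of λ is n − rank(A − λI), which equals the number of Jordan blocks for λ):
  λ = 6: algebraic multiplicity = 3, geometric multiplicity = 1

Determining the block sizes for each eigenvalue:
  λ = 6: one block (gm = 1), so the single block has size am = 3 → block sizes [3]

Assembling the blocks gives a Jordan form
J =
  [6, 1, 0]
  [0, 6, 1]
  [0, 0, 6]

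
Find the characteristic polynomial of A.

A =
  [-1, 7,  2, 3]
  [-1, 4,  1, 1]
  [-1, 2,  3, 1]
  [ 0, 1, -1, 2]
x^4 - 8*x^3 + 24*x^2 - 32*x + 16

Expanding det(x·I − A) (e.g. by cofactor expansion or by noting that A is similar to its Jordan form J, which has the same characteristic polynomial as A) gives
  χ_A(x) = x^4 - 8*x^3 + 24*x^2 - 32*x + 16
which factors as (x - 2)^4. The eigenvalues (with algebraic multiplicities) are λ = 2 with multiplicity 4.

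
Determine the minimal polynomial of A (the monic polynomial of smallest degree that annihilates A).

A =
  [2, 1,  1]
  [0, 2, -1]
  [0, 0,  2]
x^3 - 6*x^2 + 12*x - 8

The characteristic polynomial is χ_A(x) = (x - 2)^3, so the eigenvalues are known. The minimal polynomial is
  m_A(x) = Π_λ (x − λ)^{k_λ}
where k_λ is the size of the *largest* Jordan block for λ (equivalently, the smallest k with (A − λI)^k v = 0 for every generalised eigenvector v of λ).

  λ = 2: largest Jordan block has size 3, contributing (x − 2)^3

So m_A(x) = (x - 2)^3 = x^3 - 6*x^2 + 12*x - 8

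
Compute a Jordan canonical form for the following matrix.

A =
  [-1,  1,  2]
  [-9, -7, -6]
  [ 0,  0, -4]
J_2(-4) ⊕ J_1(-4)

The characteristic polynomial is
  det(x·I − A) = x^3 + 12*x^2 + 48*x + 64 = (x + 4)^3

Eigenvalues and multiplicities (the geometric multiplicity of λ is n − rank(A − λI), which equals the number of Jordan blocks for λ):
  λ = -4: algebraic multiplicity = 3, geometric multiplicity = 2

Determining the block sizes for each eigenvalue:
  λ = -4: 2 blocks summing to 3 forces exactly one block of size 2 and the rest size 1 → block sizes [2, 1]

Assembling the blocks gives a Jordan form
J =
  [-4,  1,  0]
  [ 0, -4,  0]
  [ 0,  0, -4]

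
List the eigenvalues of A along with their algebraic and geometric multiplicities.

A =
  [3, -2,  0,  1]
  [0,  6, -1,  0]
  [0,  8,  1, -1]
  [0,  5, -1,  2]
λ = 3: alg = 4, geom = 2

Step 1 — factor the characteristic polynomial to read off the algebraic multiplicities:
  χ_A(x) = (x - 3)^4

Step 2 — compute geometric multiplicities via the rank-nullity identity g(λ) = n − rank(A − λI):
  rank(A − (3)·I) = 2, so dim ker(A − (3)·I) = n − 2 = 2

Summary:
  λ = 3: algebraic multiplicity = 4, geometric multiplicity = 2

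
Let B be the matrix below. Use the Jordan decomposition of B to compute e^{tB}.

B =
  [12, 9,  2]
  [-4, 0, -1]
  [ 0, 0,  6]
e^{tB} =
  [6*t*exp(6*t) + exp(6*t), 9*t*exp(6*t), 3*t^2*exp(6*t)/2 + 2*t*exp(6*t)]
  [-4*t*exp(6*t), -6*t*exp(6*t) + exp(6*t), -t^2*exp(6*t) - t*exp(6*t)]
  [0, 0, exp(6*t)]

Strategy: write B = P · J · P⁻¹ where J is a Jordan canonical form, so e^{tB} = P · e^{tJ} · P⁻¹, and e^{tJ} can be computed block-by-block.

B has Jordan form
J =
  [6, 1, 0]
  [0, 6, 1]
  [0, 0, 6]
(up to reordering of blocks).

Per-block formulas:
  For a 3×3 Jordan block J_3(6): exp(t · J_3(6)) = e^(6t)·(I + t·N + (t^2/2)·N^2), where N is the 3×3 nilpotent shift.

After assembling e^{tJ} and conjugating by P, we get:

e^{tB} =
  [6*t*exp(6*t) + exp(6*t), 9*t*exp(6*t), 3*t^2*exp(6*t)/2 + 2*t*exp(6*t)]
  [-4*t*exp(6*t), -6*t*exp(6*t) + exp(6*t), -t^2*exp(6*t) - t*exp(6*t)]
  [0, 0, exp(6*t)]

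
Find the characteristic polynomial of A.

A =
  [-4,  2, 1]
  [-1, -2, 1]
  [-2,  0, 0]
x^3 + 6*x^2 + 12*x + 8

Expanding det(x·I − A) (e.g. by cofactor expansion or by noting that A is similar to its Jordan form J, which has the same characteristic polynomial as A) gives
  χ_A(x) = x^3 + 6*x^2 + 12*x + 8
which factors as (x + 2)^3. The eigenvalues (with algebraic multiplicities) are λ = -2 with multiplicity 3.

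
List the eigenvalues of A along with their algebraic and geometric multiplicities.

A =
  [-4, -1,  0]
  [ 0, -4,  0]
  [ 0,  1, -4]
λ = -4: alg = 3, geom = 2

Step 1 — factor the characteristic polynomial to read off the algebraic multiplicities:
  χ_A(x) = (x + 4)^3

Step 2 — compute geometric multiplicities via the rank-nullity identity g(λ) = n − rank(A − λI):
  rank(A − (-4)·I) = 1, so dim ker(A − (-4)·I) = n − 1 = 2

Summary:
  λ = -4: algebraic multiplicity = 3, geometric multiplicity = 2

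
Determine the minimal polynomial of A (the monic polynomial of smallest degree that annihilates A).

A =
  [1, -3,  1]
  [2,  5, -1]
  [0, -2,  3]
x^3 - 9*x^2 + 27*x - 27

The characteristic polynomial is χ_A(x) = (x - 3)^3, so the eigenvalues are known. The minimal polynomial is
  m_A(x) = Π_λ (x − λ)^{k_λ}
where k_λ is the size of the *largest* Jordan block for λ (equivalently, the smallest k with (A − λI)^k v = 0 for every generalised eigenvector v of λ).

  λ = 3: largest Jordan block has size 3, contributing (x − 3)^3

So m_A(x) = (x - 3)^3 = x^3 - 9*x^2 + 27*x - 27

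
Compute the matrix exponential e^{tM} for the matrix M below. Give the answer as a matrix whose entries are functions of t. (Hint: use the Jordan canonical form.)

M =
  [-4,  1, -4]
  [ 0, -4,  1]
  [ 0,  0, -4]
e^{tM} =
  [exp(-4*t), t*exp(-4*t), t^2*exp(-4*t)/2 - 4*t*exp(-4*t)]
  [0, exp(-4*t), t*exp(-4*t)]
  [0, 0, exp(-4*t)]

Strategy: write M = P · J · P⁻¹ where J is a Jordan canonical form, so e^{tM} = P · e^{tJ} · P⁻¹, and e^{tJ} can be computed block-by-block.

M has Jordan form
J =
  [-4,  1,  0]
  [ 0, -4,  1]
  [ 0,  0, -4]
(up to reordering of blocks).

Per-block formulas:
  For a 3×3 Jordan block J_3(-4): exp(t · J_3(-4)) = e^(-4t)·(I + t·N + (t^2/2)·N^2), where N is the 3×3 nilpotent shift.

After assembling e^{tJ} and conjugating by P, we get:

e^{tM} =
  [exp(-4*t), t*exp(-4*t), t^2*exp(-4*t)/2 - 4*t*exp(-4*t)]
  [0, exp(-4*t), t*exp(-4*t)]
  [0, 0, exp(-4*t)]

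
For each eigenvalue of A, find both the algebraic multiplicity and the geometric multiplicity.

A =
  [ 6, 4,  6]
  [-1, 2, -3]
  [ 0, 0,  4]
λ = 4: alg = 3, geom = 2

Step 1 — factor the characteristic polynomial to read off the algebraic multiplicities:
  χ_A(x) = (x - 4)^3

Step 2 — compute geometric multiplicities via the rank-nullity identity g(λ) = n − rank(A − λI):
  rank(A − (4)·I) = 1, so dim ker(A − (4)·I) = n − 1 = 2

Summary:
  λ = 4: algebraic multiplicity = 3, geometric multiplicity = 2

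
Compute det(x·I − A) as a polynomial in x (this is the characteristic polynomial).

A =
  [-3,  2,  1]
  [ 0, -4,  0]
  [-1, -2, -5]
x^3 + 12*x^2 + 48*x + 64

Expanding det(x·I − A) (e.g. by cofactor expansion or by noting that A is similar to its Jordan form J, which has the same characteristic polynomial as A) gives
  χ_A(x) = x^3 + 12*x^2 + 48*x + 64
which factors as (x + 4)^3. The eigenvalues (with algebraic multiplicities) are λ = -4 with multiplicity 3.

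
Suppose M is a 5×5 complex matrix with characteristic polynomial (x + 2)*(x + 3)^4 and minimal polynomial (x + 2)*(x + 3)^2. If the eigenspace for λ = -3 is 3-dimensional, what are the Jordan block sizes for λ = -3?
Block sizes for λ = -3: [2, 1, 1]

Step 1 — from the characteristic polynomial, algebraic multiplicity of λ = -3 is 4. From dim ker(M − (-3)·I) = 3, there are exactly 3 Jordan blocks for λ = -3.
Step 2 — from the minimal polynomial, the factor (x + 3)^2 tells us the largest block for λ = -3 has size 2.
Step 3 — with total size 4, 3 blocks, and largest block 2, the block sizes (in nonincreasing order) are [2, 1, 1].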